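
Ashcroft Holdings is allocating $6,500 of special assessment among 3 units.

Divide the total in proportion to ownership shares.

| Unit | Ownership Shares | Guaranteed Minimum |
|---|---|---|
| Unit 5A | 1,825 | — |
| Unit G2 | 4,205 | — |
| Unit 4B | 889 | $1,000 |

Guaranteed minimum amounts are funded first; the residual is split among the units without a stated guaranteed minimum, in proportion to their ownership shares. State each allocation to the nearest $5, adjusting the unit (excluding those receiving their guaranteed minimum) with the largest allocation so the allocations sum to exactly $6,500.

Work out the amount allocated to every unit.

Guaranteed amounts: Unit 4B $1,000. Residual $5,500.
Residual split over remaining ownership shares 6,030: Unit 5A 1,664.59 → $1,665; Unit G2 3,835.41 → $3,835.

Unit 5A: $1,665 | Unit G2: $3,835 | Unit 4B: $1,000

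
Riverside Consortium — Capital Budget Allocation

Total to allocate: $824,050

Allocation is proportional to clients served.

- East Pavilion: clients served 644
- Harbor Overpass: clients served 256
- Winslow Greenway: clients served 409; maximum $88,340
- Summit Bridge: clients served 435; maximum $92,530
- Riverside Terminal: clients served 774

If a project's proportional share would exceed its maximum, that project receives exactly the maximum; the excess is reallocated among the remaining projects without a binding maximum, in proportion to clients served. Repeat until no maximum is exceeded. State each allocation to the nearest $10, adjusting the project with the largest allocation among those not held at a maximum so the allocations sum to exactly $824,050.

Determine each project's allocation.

East Pavilion: $247,440 | Harbor Overpass: $98,360 | Winslow Greenway: $88,340 | Summit Bridge: $92,530 | Riverside Terminal: $297,380

Clients served total: 2,518.
Proportional shares (ignoring caps): East Pavilion 210,757.82; Harbor Overpass 83,779.51; Winslow Greenway 133,850.85; Summit Bridge 142,359.71; Riverside Terminal 253,302.10.
Capped: Winslow Greenway ($88,340), Summit Bridge ($92,530); residual $643,180 reallocated over remaining clients served 1,674.
Shares after redistribution: East Pavilion 247,436.03 → $247,440; Harbor Overpass 98,359.67 → $98,360; Riverside Terminal 297,384.30 → $297,380.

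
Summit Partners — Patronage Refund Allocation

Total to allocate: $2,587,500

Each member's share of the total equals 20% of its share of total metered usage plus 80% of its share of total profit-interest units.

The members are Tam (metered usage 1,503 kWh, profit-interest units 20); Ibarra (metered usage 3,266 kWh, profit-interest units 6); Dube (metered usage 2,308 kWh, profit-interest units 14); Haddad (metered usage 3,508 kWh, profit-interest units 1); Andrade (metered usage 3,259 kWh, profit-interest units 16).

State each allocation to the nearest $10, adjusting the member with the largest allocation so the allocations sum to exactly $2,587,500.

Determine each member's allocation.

Tam: $782,490; Ibarra: $339,980; Dube: $594,700; Haddad: $167,450; Andrade: $702,880

Metered usage total 13,844; profit-interest units total 57.
Composite weights (20% metered usage + 80% profit-interest units): Tam 0.3024; Ibarra 0.1314; Dube 0.2298; Haddad 0.0647; Andrade 0.2716.
Raw shares: Tam 782,499.15; Ibarra 339,980.48; Dube 594,695.97; Haddad 167,447.69; Andrade 702,876.71.
Rounded to nearest $10: Tam $782,500; Ibarra $339,980; Dube $594,700; Haddad $167,450; Andrade $702,880. Sum = $2,587,510.
Difference $2,587,500 − $2,587,510 = −$10 applied to largest allocation (Tam): Tam becomes $782,490.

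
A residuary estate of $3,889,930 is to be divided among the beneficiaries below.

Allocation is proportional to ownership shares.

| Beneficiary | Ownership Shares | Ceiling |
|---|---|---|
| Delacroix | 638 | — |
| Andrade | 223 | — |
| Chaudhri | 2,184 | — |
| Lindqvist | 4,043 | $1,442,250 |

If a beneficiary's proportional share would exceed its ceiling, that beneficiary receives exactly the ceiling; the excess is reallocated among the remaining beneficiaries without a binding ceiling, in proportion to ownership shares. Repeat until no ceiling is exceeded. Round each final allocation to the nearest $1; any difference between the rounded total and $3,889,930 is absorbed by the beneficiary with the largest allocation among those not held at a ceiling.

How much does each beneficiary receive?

Total ownership shares = 7,088.
Unconstrained shares: Delacroix 350,137.60; Andrade 122,383.52; Chaudhri 1,198,590.17; Lindqvist 2,218,818.71.
Capped: Lindqvist ($1,442,250); residual $2,447,680 reallocated over remaining ownership shares 3,045.
Remaining shares: Delacroix 512,847.24 → $512,847; Andrade 179,255.38 → $179,255; Chaudhri 1,755,577.38 → $1,755,577.
Rounding difference +$1 applied to Chaudhri → $1,755,578.

Delacroix: $512,847; Andrade: $179,255; Chaudhri: $1,755,578; Lindqvist: $1,442,250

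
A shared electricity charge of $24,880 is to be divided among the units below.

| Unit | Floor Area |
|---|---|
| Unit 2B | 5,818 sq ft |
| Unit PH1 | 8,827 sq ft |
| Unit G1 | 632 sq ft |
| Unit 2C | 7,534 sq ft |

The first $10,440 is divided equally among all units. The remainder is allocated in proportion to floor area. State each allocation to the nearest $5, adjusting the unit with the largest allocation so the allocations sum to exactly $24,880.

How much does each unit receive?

First tranche $10,440 split equally: $2,610 each.
Remainder $14,440 by floor area (total 22,811): Unit 2B 3,682.96 → $3,685; Unit PH1 5,587.74 → $5,590; Unit G1 400.07 → $400; Unit 2C 4,769.23 → $4,770.
Rounding difference −$5 on remainder applied to Unit PH1.
Totals: Unit 2B $2,610 + $3,685 = $6,295; Unit PH1 $2,610 + $5,585 = $8,195; Unit G1 $2,610 + $400 = $3,010; Unit 2C $2,610 + $4,770 = $7,380.

Unit 2B: $6,295 · Unit PH1: $8,195 · Unit G1: $3,010 · Unit 2C: $7,380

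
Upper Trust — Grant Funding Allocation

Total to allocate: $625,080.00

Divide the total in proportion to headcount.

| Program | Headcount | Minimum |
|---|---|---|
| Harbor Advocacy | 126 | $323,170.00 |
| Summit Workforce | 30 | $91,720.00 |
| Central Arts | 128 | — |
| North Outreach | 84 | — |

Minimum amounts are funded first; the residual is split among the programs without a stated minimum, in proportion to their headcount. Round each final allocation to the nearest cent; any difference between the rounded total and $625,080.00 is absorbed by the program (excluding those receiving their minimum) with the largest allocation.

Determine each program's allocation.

Minimums first: Harbor Advocacy $323,170.00; Summit Workforce $91,720.00. Remaining pool $210,190.00.
Remaining pool split over remaining headcount 212: Central Arts 126,907.1698 → $126,907.17; North Outreach 83,282.8302 → $83,282.83.

Harbor Advocacy: $323,170.00 · Summit Workforce: $91,720.00 · Central Arts: $126,907.17 · North Outreach: $83,282.83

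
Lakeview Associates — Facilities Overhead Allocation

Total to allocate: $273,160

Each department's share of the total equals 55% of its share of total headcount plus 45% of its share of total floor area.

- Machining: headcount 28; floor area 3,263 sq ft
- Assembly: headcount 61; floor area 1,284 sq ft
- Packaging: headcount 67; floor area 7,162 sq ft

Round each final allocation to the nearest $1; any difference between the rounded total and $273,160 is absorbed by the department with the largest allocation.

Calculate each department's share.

Headcount total 156; floor area total 11,709.
Blended shares (55% headcount + 45% floor area): Machining 0.2241; Assembly 0.2644; Packaging 0.5115.
Pro-rata amounts: Machining 61,221.02; Assembly 72,226.44; Packaging 139,712.53.
At nearest $1: Machining $61,221; Assembly $72,226; Packaging $139,713. Sum = $273,160.
Sum already equals the total — no adjustment.

Machining: $61,221 · Assembly: $72,226 · Packaging: $139,713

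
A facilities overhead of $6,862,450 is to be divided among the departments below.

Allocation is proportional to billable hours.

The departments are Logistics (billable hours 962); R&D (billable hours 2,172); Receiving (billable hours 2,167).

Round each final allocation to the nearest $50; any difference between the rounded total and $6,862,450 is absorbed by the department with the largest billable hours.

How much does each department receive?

Logistics: $1,245,350 | R&D: $2,811,800 | Receiving: $2,805,300

Total billable hours = 962 + 2,172 + 2,167 = 5,301.
Raw shares: Logistics 1,245,364.44; R&D 2,811,779.17; Receiving 2,805,306.39.
At nearest $50: Logistics $1,245,350; R&D $2,811,800; Receiving $2,805,300. Sum = $6,862,450.
Sum already equals the total — no adjustment.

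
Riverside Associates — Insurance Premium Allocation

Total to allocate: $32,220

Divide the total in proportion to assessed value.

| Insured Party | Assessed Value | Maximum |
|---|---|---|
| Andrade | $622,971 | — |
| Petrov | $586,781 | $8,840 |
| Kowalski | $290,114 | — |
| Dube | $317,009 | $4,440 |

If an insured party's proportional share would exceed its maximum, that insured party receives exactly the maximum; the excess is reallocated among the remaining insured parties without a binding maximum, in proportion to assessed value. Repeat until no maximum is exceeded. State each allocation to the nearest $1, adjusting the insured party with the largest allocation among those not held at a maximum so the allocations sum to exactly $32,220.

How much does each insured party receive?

Andrade: $12,922 · Petrov: $8,840 · Kowalski: $6,018 · Dube: $4,440

Combined assessed value = 1,816,875.
Pro-rata shares before constraints: Andrade 11,047.61; Petrov 10,405.83; Kowalski 5,144.81; Dube 5,621.76.
Capped: Petrov ($8,840), Dube ($4,440); balance $18,940 reallocated over remaining assessed value 913,085.
Shares after redistribution: Andrade 12,922.20 → $12,922; Kowalski 6,017.80 → $6,018.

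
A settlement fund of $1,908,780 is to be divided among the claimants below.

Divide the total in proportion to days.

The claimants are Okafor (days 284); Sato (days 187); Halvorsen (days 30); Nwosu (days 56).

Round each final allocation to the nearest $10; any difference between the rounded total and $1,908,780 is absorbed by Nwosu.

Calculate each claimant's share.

Okafor: $973,240 | Sato: $640,830 | Halvorsen: $102,810 | Nwosu: $191,900

Sum of days: 557.
Proportional shares: Okafor 284/557 × $1,908,780 = 973,237.92; Sato 187/557 × $1,908,780 = 640,829.19; Halvorsen 30/557 × $1,908,780 = 102,806.82; Nwosu 56/557 × $1,908,780 = 191,906.07.
After rounding ($10): Okafor $973,240; Sato $640,830; Halvorsen $102,810; Nwosu $191,910. Sum = $1,908,790.
Difference $1,908,780 − $1,908,790 = −$10 applied to Nwosu: Nwosu becomes $191,900.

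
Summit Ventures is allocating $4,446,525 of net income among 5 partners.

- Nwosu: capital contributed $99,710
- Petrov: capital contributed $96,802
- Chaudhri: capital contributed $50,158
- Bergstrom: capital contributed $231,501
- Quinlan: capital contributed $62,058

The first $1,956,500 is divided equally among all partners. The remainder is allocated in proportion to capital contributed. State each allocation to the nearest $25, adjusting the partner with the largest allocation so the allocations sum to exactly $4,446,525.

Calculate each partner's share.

Nwosu: $850,875 | Petrov: $837,475 | Chaudhri: $622,500 | Bergstrom: $1,458,325 | Quinlan: $677,350

First tranche $1,956,500 split equally: $391,300 each.
Remainder $2,490,025 by capital contributed (total 540,229): Nwosu 459,583.61 → $459,575; Petrov 446,180.05 → $446,175; Chaudhri 231,188.39 → $231,200; Bergstrom 1,067,035.05 → $1,067,025; Quinlan 286,037.91 → $286,050.
Totals: Nwosu $391,300 + $459,575 = $850,875; Petrov $391,300 + $446,175 = $837,475; Chaudhri $391,300 + $231,200 = $622,500; Bergstrom $391,300 + $1,067,025 = $1,458,325; Quinlan $391,300 + $286,050 = $677,350.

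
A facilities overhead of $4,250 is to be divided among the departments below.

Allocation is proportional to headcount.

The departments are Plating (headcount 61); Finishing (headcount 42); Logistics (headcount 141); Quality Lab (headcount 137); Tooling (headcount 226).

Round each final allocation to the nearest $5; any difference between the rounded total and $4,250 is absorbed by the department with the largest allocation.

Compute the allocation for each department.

Plating: $425 | Finishing: $295 | Logistics: $985 | Quality Lab: $960 | Tooling: $1,585

Combined headcount = 607.
Pro-rata amounts: Plating 61/607 × $4,250 = 427.10; Finishing 42/607 × $4,250 = 294.07; Logistics 141/607 × $4,250 = 987.23; Quality Lab 137/607 × $4,250 = 959.23; Tooling 226/607 × $4,250 = 1,582.37.
At nearest $5: Plating $425; Finishing $295; Logistics $985; Quality Lab $960; Tooling $1,580. Sum = $4,245.
Difference $4,250 − $4,245 = +$5 applied to largest allocation (Tooling): Tooling becomes $1,585.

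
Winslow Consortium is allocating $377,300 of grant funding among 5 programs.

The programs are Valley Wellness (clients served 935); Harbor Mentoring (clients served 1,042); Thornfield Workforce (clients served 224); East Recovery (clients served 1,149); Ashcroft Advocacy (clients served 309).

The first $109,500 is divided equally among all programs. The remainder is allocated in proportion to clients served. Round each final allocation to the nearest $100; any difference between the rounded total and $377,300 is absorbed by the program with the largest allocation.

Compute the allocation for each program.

Valley Wellness: $90,300 · Harbor Mentoring: $98,200 · Thornfield Workforce: $38,300 · East Recovery: $106,000 · Ashcroft Advocacy: $44,500

First tranche $109,500 split equally: $21,900 each.
Remainder $267,800 by clients served (total 3,659): Valley Wellness 68,432.09 → $68,400; Harbor Mentoring 76,263.35 → $76,300; Thornfield Workforce 16,394.42 → $16,400; East Recovery 84,094.62 → $84,100; Ashcroft Advocacy 22,615.52 → $22,600.
Totals: Valley Wellness $21,900 + $68,400 = $90,300; Harbor Mentoring $21,900 + $76,300 = $98,200; Thornfield Workforce $21,900 + $16,400 = $38,300; East Recovery $21,900 + $84,100 = $106,000; Ashcroft Advocacy $21,900 + $22,600 = $44,500.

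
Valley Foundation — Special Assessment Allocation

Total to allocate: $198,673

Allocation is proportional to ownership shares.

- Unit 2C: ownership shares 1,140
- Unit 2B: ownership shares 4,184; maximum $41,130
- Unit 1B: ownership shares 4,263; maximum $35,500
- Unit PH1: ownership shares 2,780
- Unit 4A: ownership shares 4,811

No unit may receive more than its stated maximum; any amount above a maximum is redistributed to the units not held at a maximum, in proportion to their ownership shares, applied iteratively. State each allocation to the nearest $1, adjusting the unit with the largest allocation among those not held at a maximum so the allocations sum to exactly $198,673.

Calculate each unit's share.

Combined ownership shares = 17,178.
Proportional shares (ignoring caps): Unit 2C 13,184.73; Unit 2B 48,390.26; Unit 1B 49,303.94; Unit PH1 32,152.23; Unit 4A 55,641.86.
Cap binds for Unit 2B ($41,130), Unit 1B ($35,500); balance $122,043 reallocated over remaining ownership shares 8,731.
Remaining shares: Unit 2C 15,935.06 → $15,935; Unit PH1 38,859.18 → $38,859; Unit 4A 67,248.75 → $67,249.

Unit 2C: $15,935 | Unit 2B: $41,130 | Unit 1B: $35,500 | Unit PH1: $38,859 | Unit 4A: $67,249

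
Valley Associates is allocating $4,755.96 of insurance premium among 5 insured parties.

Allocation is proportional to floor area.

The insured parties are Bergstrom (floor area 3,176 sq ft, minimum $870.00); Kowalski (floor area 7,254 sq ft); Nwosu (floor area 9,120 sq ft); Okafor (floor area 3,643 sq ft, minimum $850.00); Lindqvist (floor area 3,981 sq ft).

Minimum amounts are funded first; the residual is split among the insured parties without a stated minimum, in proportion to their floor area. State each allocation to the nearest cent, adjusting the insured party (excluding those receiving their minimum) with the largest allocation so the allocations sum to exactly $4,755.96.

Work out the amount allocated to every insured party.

Guaranteed amounts: Bergstrom $870.00; Okafor $850.00. Balance $3,035.96.
Balance split over remaining floor area 20,355: Kowalski 1,081.9383 → $1,081.94; Nwosu 1,360.2533 → $1,360.25; Lindqvist 593.7684 → $593.77.

Bergstrom: $870.00 | Kowalski: $1,081.94 | Nwosu: $1,360.25 | Okafor: $850.00 | Lindqvist: $593.77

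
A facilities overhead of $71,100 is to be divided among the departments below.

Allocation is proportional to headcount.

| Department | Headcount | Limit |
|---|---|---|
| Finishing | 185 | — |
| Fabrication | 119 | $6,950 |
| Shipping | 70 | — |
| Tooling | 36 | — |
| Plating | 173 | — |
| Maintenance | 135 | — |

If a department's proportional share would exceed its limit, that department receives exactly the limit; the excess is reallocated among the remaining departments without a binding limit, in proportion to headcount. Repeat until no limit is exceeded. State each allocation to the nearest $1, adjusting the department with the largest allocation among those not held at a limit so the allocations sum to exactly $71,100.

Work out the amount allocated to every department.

Finishing: $19,813; Fabrication: $6,950; Shipping: $7,497; Tooling: $3,855; Plating: $18,527; Maintenance: $14,458

Sum of headcount: 718.
Proportional shares (ignoring caps): Finishing 18,319.64; Fabrication 11,783.98; Shipping 6,931.75; Tooling 3,564.90; Plating 17,131.34; Maintenance 13,368.38.
Cap binds for Fabrication ($6,950); residual $64,150 reallocated over remaining headcount 599.
Shares after redistribution: Finishing 19,812.60 → $19,813; Shipping 7,496.66 → $7,497; Tooling 3,855.43 → $3,855; Plating 18,527.46 → $18,527; Maintenance 14,457.85 → $14,458.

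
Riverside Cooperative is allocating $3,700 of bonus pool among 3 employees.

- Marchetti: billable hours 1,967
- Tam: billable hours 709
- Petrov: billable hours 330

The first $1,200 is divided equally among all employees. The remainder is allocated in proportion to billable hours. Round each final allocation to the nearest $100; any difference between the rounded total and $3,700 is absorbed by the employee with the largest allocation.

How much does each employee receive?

Marchetti: $2,000 | Tam: $1,000 | Petrov: $700

Equal tier: $1,200 ÷ 3 = $400 apiece.
Remainder $2,500 by billable hours (total 3,006): Marchetti 1,635.89 → $1,600; Tam 589.65 → $600; Petrov 274.45 → $300.
Totals: Marchetti $400 + $1,600 = $2,000; Tam $400 + $600 = $1,000; Petrov $400 + $300 = $700.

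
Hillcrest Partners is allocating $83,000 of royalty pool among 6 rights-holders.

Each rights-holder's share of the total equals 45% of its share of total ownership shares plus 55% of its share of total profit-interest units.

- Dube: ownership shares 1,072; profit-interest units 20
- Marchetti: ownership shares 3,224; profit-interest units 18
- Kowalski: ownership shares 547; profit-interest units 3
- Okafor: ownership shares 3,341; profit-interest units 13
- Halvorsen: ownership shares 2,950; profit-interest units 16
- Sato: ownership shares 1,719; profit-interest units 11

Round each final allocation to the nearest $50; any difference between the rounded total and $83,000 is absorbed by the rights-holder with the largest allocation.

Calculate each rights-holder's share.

Dube: $14,400 | Marchetti: $19,450 | Kowalski: $3,300 | Okafor: $17,050 | Halvorsen: $17,600 | Sato: $11,200

Ownership shares total 12,853; profit-interest units total 81.
Blended shares (45% ownership shares + 55% profit-interest units): Dube 0.1733; Marchetti 0.2351; Kowalski 0.0395; Okafor 0.2052; Halvorsen 0.2119; Sato 0.1349.
Pro-rata amounts: Dube 14,386.77; Marchetti 19,513.18; Kowalski 3,280.29; Okafor 17,035.28; Halvorsen 17,589.80; Sato 11,194.69.
After rounding ($50): Dube $14,400; Marchetti $19,500; Kowalski $3,300; Okafor $17,050; Halvorsen $17,600; Sato $11,200. Sum = $83,050.
Difference $83,000 − $83,050 = −$50 applied to largest allocation (Marchetti): Marchetti becomes $19,450.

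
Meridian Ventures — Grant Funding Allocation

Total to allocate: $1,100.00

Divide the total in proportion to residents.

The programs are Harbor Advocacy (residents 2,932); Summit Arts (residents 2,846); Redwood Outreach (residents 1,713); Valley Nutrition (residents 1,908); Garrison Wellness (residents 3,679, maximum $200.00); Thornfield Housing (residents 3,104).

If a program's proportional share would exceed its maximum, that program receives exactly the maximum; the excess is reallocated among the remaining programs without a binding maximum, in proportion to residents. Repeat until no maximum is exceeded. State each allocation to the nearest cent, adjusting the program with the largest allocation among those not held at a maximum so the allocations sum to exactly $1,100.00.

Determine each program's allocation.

Harbor Advocacy: $211.05; Summit Arts: $204.86; Redwood Outreach: $123.31; Valley Nutrition: $137.34; Garrison Wellness: $200.00; Thornfield Housing: $223.44

Residents total: 16,182.
Unconstrained shares: Harbor Advocacy 199.3079; Summit Arts 193.4619; Redwood Outreach 116.4442; Valley Nutrition 129.6997; Garrison Wellness 250.0865; Thornfield Housing 210.9999.
Capped: Garrison Wellness ($200.00); residual $900.00 reallocated over remaining residents 12,503.
Remaining shares: Harbor Advocacy 211.0533 → $211.05; Summit Arts 204.8628 → $204.86; Redwood Outreach 123.3064 → $123.31; Valley Nutrition 137.3430 → $137.34; Thornfield Housing 223.4344 → $223.43.
Rounding difference +$0.01 applied to Thornfield Housing → $223.44.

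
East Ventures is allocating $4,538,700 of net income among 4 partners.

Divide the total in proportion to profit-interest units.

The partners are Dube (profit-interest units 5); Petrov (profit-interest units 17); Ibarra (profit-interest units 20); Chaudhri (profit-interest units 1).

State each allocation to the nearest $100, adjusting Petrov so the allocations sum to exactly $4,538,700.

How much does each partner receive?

Profit-interest units total: 43.
Proportional shares: Dube 5/43 × $4,538,700 = 527,755.81; Petrov 17/43 × $4,538,700 = 1,794,369.77; Ibarra 20/43 × $4,538,700 = 2,111,023.26; Chaudhri 1/43 × $4,538,700 = 105,551.16.
After rounding ($100): Dube $527,800; Petrov $1,794,400; Ibarra $2,111,000; Chaudhri $105,600. Sum = $4,538,800.
Difference $4,538,700 − $4,538,800 = −$100 applied to Petrov: Petrov becomes $1,794,300.

Dube: $527,800 | Petrov: $1,794,300 | Ibarra: $2,111,000 | Chaudhri: $105,600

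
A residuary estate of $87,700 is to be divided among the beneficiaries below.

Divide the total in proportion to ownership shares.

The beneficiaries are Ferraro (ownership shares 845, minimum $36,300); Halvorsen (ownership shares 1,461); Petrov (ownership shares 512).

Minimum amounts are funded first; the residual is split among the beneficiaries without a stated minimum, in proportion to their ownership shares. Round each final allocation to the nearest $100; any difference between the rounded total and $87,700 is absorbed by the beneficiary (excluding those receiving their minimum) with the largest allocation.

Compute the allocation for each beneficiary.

Guaranteed amounts: Ferraro $36,300. Residual $51,400.
Residual split over remaining ownership shares 1,973: Halvorsen 38,061.53 → $38,100; Petrov 13,338.47 → $13,300.

Ferraro: $36,300 | Halvorsen: $38,100 | Petrov: $13,300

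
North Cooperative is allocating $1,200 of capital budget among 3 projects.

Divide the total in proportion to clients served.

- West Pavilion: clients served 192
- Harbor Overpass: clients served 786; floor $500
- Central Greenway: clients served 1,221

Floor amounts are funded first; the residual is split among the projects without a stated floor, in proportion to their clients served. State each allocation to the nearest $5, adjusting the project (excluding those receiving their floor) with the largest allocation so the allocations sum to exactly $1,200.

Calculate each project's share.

West Pavilion: $95 · Harbor Overpass: $500 · Central Greenway: $605

Guaranteed amounts: Harbor Overpass $500. Remaining pool $700.
Remaining pool split over remaining clients served 1,413: West Pavilion 95.12 → $95; Central Greenway 604.88 → $605.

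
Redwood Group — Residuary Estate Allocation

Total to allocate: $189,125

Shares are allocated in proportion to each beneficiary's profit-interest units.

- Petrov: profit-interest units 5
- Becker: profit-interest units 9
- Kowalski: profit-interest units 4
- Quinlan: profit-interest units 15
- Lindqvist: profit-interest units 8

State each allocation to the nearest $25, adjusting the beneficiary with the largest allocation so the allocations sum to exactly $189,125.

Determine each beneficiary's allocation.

Petrov: $23,075 · Becker: $41,525 · Kowalski: $18,450 · Quinlan: $69,175 · Lindqvist: $36,900

Total profit-interest units = 41.
Raw shares: Petrov 5/41 × $189,125 = 23,064.02; Becker 9/41 × $189,125 = 41,515.24; Kowalski 4/41 × $189,125 = 18,451.22; Quinlan 15/41 × $189,125 = 69,192.07; Lindqvist 8/41 × $189,125 = 36,902.44.
After rounding ($25): Petrov $23,075; Becker $41,525; Kowalski $18,450; Quinlan $69,200; Lindqvist $36,900. Sum = $189,150.
Difference $189,125 − $189,150 = −$25 applied to largest allocation (Quinlan): Quinlan becomes $69,175.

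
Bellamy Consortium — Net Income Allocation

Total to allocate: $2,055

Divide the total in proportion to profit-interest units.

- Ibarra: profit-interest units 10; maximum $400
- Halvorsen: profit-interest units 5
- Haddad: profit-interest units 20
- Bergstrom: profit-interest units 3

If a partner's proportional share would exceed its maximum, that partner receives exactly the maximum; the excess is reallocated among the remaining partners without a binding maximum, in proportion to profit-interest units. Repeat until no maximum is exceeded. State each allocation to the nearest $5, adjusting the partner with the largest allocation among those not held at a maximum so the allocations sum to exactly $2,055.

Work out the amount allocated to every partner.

Ibarra: $400; Halvorsen: $295; Haddad: $1,185; Bergstrom: $175

Combined profit-interest units = 38.
Proportional shares (ignoring caps): Ibarra 540.79; Halvorsen 270.39; Haddad 1,081.58; Bergstrom 162.24.
Held at cap: Ibarra ($400); balance $1,655 reallocated over remaining profit-interest units 28.
Redistributed shares: Halvorsen 295.54 → $295; Haddad 1,182.14 → $1,180; Bergstrom 177.32 → $175.
Rounding difference +$5 applied to Haddad → $1,185.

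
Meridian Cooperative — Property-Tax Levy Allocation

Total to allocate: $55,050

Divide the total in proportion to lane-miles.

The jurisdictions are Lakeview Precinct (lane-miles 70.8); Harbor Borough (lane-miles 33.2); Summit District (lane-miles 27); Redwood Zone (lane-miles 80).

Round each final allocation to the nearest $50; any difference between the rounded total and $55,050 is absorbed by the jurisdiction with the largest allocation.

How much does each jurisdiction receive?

Combined lane-miles = 211.
Proportional shares: Lakeview Precinct 70.8/211 × $55,050 = 18,471.75; Harbor Borough 33.2/211 × $55,050 = 8,661.90; Summit District 27/211 × $55,050 = 7,044.31; Redwood Zone 80/211 × $55,050 = 20,872.04.
At nearest $50: Lakeview Precinct $18,450; Harbor Borough $8,650; Summit District $7,050; Redwood Zone $20,850. Sum = $55,000.
Difference $55,050 − $55,000 = +$50 applied to largest allocation (Redwood Zone): Redwood Zone becomes $20,900.

Lakeview Precinct: $18,450; Harbor Borough: $8,650; Summit District: $7,050; Redwood Zone: $20,900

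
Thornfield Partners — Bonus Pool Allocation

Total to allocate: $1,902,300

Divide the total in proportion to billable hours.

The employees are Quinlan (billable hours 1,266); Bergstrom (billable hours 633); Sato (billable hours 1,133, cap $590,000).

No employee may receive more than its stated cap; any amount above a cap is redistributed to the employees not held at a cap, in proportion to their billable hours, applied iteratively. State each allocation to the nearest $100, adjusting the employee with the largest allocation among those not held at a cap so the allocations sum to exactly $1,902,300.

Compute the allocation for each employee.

Combined billable hours = 3,032.
Proportional shares (ignoring caps): Quinlan 794,298.09; Bergstrom 397,149.04; Sato 710,852.87.
Capped: Sato ($590,000); remaining pool $1,312,300 reallocated over remaining billable hours 1,899.
Remaining shares: Quinlan 874,866.67 → $874,900; Bergstrom 437,433.33 → $437,400.

Quinlan: $874,900 · Bergstrom: $437,400 · Sato: $590,000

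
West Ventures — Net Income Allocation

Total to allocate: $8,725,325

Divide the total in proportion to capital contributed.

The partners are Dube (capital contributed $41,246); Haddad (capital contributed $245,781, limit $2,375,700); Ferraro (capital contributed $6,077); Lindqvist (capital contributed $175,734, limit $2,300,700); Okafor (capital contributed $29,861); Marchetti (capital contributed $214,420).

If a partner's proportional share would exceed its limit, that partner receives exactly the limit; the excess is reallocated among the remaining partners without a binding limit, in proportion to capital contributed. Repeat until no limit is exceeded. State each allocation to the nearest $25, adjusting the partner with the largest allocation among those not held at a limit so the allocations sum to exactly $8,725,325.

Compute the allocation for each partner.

Dube: $572,700 · Haddad: $2,375,700 · Ferraro: $84,375 · Lindqvist: $2,300,700 · Okafor: $414,625 · Marchetti: $2,977,225

Capital contributed total: 713,119.
Pro-rata shares before constraints: Dube 504,662.97; Haddad 3,007,238.77; Ferraro 74,354.77; Lindqvist 2,150,182.88; Okafor 365,362.48; Marchetti 2,623,523.12.
Cap binds for Haddad ($2,375,700); balance $6,349,625 reallocated over remaining capital contributed 467,338.
Cap binds for Lindqvist ($2,300,700); balance $4,048,925 reallocated over remaining capital contributed 291,604.
Remaining shares: Dube 572,701.20 → $572,700; Ferraro 84,379.22 → $84,375; Okafor 414,620.34 → $414,625; Marchetti 2,977,224.24 → $2,977,225.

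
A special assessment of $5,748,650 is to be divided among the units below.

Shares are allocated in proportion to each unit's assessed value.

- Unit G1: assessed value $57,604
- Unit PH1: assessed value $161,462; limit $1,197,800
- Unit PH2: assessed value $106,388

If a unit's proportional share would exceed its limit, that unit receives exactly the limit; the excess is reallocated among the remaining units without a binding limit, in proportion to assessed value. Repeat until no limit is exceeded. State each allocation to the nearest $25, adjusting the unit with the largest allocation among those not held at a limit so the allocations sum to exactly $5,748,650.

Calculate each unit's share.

Unit G1: $1,598,525 · Unit PH1: $1,197,800 · Unit PH2: $2,952,325

Assessed value total: 325,454.
Pro-rata shares before constraints: Unit G1 1,017,487.06; Unit PH1 2,851,980.70; Unit PH2 1,879,182.24.
Capped: Unit PH1 ($1,197,800); balance $4,550,850 reallocated over remaining assessed value 163,992.
Shares after redistribution: Unit G1 1,598,536.29 → $1,598,525; Unit PH2 2,952,313.71 → $2,952,325.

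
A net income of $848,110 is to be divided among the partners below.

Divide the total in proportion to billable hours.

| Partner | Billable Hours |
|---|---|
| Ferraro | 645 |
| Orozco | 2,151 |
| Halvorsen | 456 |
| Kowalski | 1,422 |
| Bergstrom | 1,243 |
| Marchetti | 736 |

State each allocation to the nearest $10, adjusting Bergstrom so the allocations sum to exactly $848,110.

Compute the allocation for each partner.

Sum of billable hours: 6,653.
Raw shares: Ferraro 645/6,653 × $848,110 = 82,223.20; Orozco 2,151/6,653 × $848,110 = 274,204.81; Halvorsen 456/6,653 × $848,110 = 58,129.89; Kowalski 1,422/6,653 × $848,110 = 181,273.47; Bergstrom 1,243/6,653 × $848,110 = 158,454.94; Marchetti 736/6,653 × $848,110 = 93,823.68.
At nearest $10: Ferraro $82,220; Orozco $274,200; Halvorsen $58,130; Kowalski $181,270; Bergstrom $158,450; Marchetti $93,820. Sum = $848,090.
Difference $848,110 − $848,090 = +$20 applied to Bergstrom: Bergstrom becomes $158,470.

Ferraro: $82,220 | Orozco: $274,200 | Halvorsen: $58,130 | Kowalski: $181,270 | Bergstrom: $158,470 | Marchetti: $93,820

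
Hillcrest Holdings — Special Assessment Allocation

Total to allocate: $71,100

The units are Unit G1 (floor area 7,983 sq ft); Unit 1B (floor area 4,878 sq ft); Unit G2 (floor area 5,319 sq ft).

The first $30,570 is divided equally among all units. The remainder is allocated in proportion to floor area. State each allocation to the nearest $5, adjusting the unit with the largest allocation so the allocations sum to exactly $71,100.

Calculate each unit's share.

Unit G1: $27,985 · Unit 1B: $21,065 · Unit G2: $22,050

$30,570 shared equally gives $10,190 per unit.
Remainder $40,530 by floor area (total 18,180): Unit G1 17,797.08 → $17,795; Unit 1B 10,874.88 → $10,875; Unit G2 11,858.03 → $11,860.
Totals: Unit G1 $10,190 + $17,795 = $27,985; Unit 1B $10,190 + $10,875 = $21,065; Unit G2 $10,190 + $11,860 = $22,050.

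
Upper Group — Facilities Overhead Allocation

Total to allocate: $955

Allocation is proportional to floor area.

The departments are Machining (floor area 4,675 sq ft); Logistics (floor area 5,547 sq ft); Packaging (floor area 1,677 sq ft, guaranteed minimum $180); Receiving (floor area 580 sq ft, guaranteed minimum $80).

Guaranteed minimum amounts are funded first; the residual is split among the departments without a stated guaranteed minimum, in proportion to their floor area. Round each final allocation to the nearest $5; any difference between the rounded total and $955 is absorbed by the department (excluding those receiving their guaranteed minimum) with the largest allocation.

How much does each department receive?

Guaranteed amounts: Packaging $180; Receiving $80. Remaining pool $695.
Remaining pool split over remaining floor area 10,222: Machining 317.86 → $320; Logistics 377.14 → $375.

Machining: $320 · Logistics: $375 · Packaging: $180 · Receiving: $80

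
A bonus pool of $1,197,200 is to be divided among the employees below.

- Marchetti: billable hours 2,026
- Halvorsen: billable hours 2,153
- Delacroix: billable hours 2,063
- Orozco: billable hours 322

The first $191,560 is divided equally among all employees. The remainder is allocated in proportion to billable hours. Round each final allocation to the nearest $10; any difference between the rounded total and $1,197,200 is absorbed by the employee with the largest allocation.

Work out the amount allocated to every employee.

Marchetti: $358,280 | Halvorsen: $377,750 | Delacroix: $363,950 | Orozco: $97,220

First tranche $191,560 split equally: $47,890 each.
Remainder $1,005,640 by billable hours (total 6,564): Marchetti 310,394.06 → $310,390; Halvorsen 329,851.15 → $329,850; Delacroix 316,062.66 → $316,060; Orozco 49,332.13 → $49,330.
Rounding difference +$10 on remainder applied to Halvorsen.
Totals: Marchetti $47,890 + $310,390 = $358,280; Halvorsen $47,890 + $329,860 = $377,750; Delacroix $47,890 + $316,060 = $363,950; Orozco $47,890 + $49,330 = $97,220.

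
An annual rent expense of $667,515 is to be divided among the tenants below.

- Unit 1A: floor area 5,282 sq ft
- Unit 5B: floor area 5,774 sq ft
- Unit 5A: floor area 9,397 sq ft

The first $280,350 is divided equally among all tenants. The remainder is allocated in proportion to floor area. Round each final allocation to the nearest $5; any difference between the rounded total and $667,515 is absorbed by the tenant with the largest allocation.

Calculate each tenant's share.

$280,350 shared equally gives $93,450 per tenant.
Remainder $387,165 by floor area (total 20,453): Unit 1A 99,985.60 → $99,985; Unit 5B 109,298.92 → $109,300; Unit 5A 177,880.48 → $177,880.
Totals: Unit 1A $93,450 + $99,985 = $193,435; Unit 5B $93,450 + $109,300 = $202,750; Unit 5A $93,450 + $177,880 = $271,330.

Unit 1A: $193,435 · Unit 5B: $202,750 · Unit 5A: $271,330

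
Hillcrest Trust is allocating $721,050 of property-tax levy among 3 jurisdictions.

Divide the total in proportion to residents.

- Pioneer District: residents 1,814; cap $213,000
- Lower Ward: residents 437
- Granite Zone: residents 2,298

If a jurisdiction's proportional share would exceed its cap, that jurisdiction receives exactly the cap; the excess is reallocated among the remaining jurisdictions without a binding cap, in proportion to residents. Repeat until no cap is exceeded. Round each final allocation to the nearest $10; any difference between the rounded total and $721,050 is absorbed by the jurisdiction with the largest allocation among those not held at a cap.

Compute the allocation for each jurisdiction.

Sum of residents: 4,549.
Proportional shares (ignoring caps): Pioneer District 287,532.36; Lower Ward 69,267.72; Granite Zone 364,249.92.
Held at cap: Pioneer District ($213,000); residual $508,050 reallocated over remaining residents 2,735.
Redistributed shares: Lower Ward 81,176.54 → $81,180; Granite Zone 426,873.46 → $426,870.

Pioneer District: $213,000; Lower Ward: $81,180; Granite Zone: $426,870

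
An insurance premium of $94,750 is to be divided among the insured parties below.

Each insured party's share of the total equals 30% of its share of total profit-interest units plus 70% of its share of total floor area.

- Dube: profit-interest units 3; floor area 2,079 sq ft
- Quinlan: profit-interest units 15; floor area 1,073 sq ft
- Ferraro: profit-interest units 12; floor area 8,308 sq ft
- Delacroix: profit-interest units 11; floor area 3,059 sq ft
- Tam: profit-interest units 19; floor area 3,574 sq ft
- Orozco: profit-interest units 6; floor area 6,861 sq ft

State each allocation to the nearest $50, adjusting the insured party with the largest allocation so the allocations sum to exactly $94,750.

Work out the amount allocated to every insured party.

Dube: $6,800 · Quinlan: $9,300 · Ferraro: $27,300 · Delacroix: $12,850 · Tam: $17,700 · Orozco: $20,800

Totals — profit-interest units 66, floor area 24,954.
Composite weights (30% profit-interest units + 70% floor area): Dube 0.0720; Quinlan 0.0983; Ferraro 0.2876; Delacroix 0.1358; Tam 0.1866; Orozco 0.2197.
Raw shares: Dube 6,817.80; Quinlan 9,312.14; Ferraro 27,249.94; Delacroix 12,867.99; Tam 17,682.26; Orozco 20,819.88.
Rounded to nearest $50: Dube $6,800; Quinlan $9,300; Ferraro $27,250; Delacroix $12,850; Tam $17,700; Orozco $20,800. Sum = $94,700.
Difference $94,750 − $94,700 = +$50 applied to largest allocation (Ferraro): Ferraro becomes $27,300.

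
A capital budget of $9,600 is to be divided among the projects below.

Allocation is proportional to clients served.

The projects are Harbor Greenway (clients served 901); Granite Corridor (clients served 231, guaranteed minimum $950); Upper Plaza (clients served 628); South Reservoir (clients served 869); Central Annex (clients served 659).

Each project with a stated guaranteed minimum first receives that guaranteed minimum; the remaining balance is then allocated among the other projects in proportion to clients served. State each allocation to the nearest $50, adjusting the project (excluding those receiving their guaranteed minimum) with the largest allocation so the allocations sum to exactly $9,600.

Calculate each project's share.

Harbor Greenway: $2,550 | Granite Corridor: $950 | Upper Plaza: $1,800 | South Reservoir: $2,450 | Central Annex: $1,850

Guaranteed amounts: Granite Corridor $950. Residual $8,650.
Residual split over remaining clients served 3,057: Harbor Greenway 2,549.44 → $2,550; Upper Plaza 1,776.97 → $1,800; South Reservoir 2,458.90 → $2,450; Central Annex 1,864.69 → $1,850.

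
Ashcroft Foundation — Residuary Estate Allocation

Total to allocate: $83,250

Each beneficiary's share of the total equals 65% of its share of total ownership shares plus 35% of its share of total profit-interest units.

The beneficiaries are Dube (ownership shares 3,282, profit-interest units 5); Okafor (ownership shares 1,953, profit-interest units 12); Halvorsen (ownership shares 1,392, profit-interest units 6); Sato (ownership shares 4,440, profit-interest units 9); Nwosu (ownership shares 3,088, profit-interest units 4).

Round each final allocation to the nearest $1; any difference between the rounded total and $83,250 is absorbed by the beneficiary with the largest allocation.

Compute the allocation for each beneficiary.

Dube: $16,593 | Okafor: $17,179 | Halvorsen: $10,178 | Sato: $24,258 | Nwosu: $15,042

Totals — ownership shares 14,155, profit-interest units 36.
Composite weights (65% ownership shares + 35% profit-interest units): Dube 0.1993; Okafor 0.2063; Halvorsen 0.1223; Sato 0.2914; Nwosu 0.1807.
Proportional shares: Dube 16,593.48; Okafor 17,178.53; Halvorsen 10,177.66; Sato 24,257.85; Nwosu 15,042.47.
At nearest $1: Dube $16,593; Okafor $17,179; Halvorsen $10,178; Sato $24,258; Nwosu $15,042. Sum = $83,250.
Sum already equals the total — no adjustment.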